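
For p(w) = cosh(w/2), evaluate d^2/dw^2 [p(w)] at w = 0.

1/4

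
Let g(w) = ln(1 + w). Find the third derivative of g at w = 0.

2

From the series, [w^3] g = 1/3; multiply by 3! = 6 to get 2.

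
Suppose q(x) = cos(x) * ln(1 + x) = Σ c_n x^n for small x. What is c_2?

Write out both Maclaurin series and multiply, keeping only the needed powers.

-1/2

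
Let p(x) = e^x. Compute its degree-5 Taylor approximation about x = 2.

(x - 2)^5*e^(2)/120 + (x - 2)^4*e^(2)/24 + (x - 2)^3*e^(2)/6 + (x - 2)^2*e^(2)/2 + (x - 2)*e^(2) + e^(2)

[(x - 2)^0] = e^(2);  [(x - 2)^1] = e^(2);  [(x - 2)^2] = e^(2)/2;  [(x - 2)^3] = e^(2)/6;  [(x - 2)^4] = e^(2)/24;  [(x - 2)^5] = e^(2)/120.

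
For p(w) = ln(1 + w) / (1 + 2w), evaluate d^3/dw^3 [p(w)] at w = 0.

Multiply the two series term by term and collect like powers.
From the series, [w^3] p = 16/3; multiply by 3! = 6 to get 32.

32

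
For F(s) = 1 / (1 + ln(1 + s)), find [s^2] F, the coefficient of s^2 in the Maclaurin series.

Write 1/(1+u) = 1 - u + u^2 - u^3 + ... and substitute the series for u.
F(0) = 1
F′(0) = -1
F′′(0) = 3

3/2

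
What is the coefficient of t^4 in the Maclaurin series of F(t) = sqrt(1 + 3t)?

Differentiate repeatedly and evaluate at the center.
F(0) = 1
F′(0) = 3/2
F′′(0) = -9/4
F′′′(0) = 81/8
F^(4)(0) = -1215/16

-405/128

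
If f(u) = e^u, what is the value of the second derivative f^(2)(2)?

The coefficient of (u - 2)^2 in the expansion is e^(2)/2, so f′′(2) = 2! * (e^(2)/2) = e^(2).

e^(2)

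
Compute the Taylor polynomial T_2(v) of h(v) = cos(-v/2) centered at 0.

h(0) = 1
h′(0) = 0
h′′(0) = -1/4

1 - v^2/8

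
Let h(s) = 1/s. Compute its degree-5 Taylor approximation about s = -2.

[(s + 2)^0] = -1/2;  [(s + 2)^1] = -1/4;  [(s + 2)^2] = -1/8;  [(s + 2)^3] = -1/16;  [(s + 2)^4] = -1/32;  [(s + 2)^5] = -1/64.

-(s + 2)^5/64 - (s + 2)^4/32 - (s + 2)^3/16 - (s + 2)^2/8 - (s + 2)/4 - 1/2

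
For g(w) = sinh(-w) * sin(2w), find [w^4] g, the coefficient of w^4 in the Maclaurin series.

Write out both Maclaurin series and multiply, keeping only the needed powers.
g(0) = 0
g′(0) = 0
g′′(0) = -4
g′′′(0) = 0
g^(4)(0) = 24
The Taylor polynomial is Σ g^(k)(0)/k! · w^k.

1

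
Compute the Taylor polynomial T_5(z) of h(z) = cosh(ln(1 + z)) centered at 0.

Plug the Maclaurin series of the inner function into that of the outer and collect terms.

-z^5/2 + z^4/2 - z^3/2 + z^2/2 + 1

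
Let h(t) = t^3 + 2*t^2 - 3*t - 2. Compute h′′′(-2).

Use the known series and substitute for the argument.
From the series, [(t + 2)^3] h = 1; multiply by 3! = 6 to get 6.

6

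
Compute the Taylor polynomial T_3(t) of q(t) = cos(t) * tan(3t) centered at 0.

15*t^3/2 + 3*t

Expand each factor separately, then convolve coefficients.
[t^0] = 0;  [t^1] = 3;  [t^2] = 0;  [t^3] = 15/2.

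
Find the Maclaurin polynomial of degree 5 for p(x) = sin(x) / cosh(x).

Write the quotient as an unknown series and match coefficients against numerator = denominator · series.
p(0) = 0
p′(0) = 1
p′′(0) = 0
p′′′(0) = -4
p^(4)(0) = 0
p^(5)(0) = 36

3*x^5/10 - 2*x^3/3 + x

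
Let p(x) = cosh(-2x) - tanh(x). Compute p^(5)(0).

-16

Combine the two series term by term.
The coefficient of x^5 in the expansion is -2/15, so p^(5)(0) = 5! * (-2/15) = -16.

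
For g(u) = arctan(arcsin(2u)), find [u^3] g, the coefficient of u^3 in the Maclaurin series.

Plug the Maclaurin series of the inner function into that of the outer and collect terms.

-4/3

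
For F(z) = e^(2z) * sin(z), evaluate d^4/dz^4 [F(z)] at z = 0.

24

Expand each factor separately, then convolve coefficients.
From the series, [z^4] F = 1; multiply by 4! = 24 to get 24.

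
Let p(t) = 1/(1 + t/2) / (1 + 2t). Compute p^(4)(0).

1023/2

Multiply the two series term by term and collect like powers.
From the series, [t^4] p = 341/16; multiply by 4! = 24 to get 1023/2.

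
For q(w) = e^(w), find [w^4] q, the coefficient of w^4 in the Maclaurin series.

1/24

[w^0] = 1;  [w^1] = 1;  [w^2] = 1/2;  [w^3] = 1/6;  [w^4] = 1/24.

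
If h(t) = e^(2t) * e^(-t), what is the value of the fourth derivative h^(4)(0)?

1

Multiply the two series term by term and collect like powers.
The coefficient of t^4 in the expansion is 1/24, so h^(4)(0) = 4! * (1/24) = 1.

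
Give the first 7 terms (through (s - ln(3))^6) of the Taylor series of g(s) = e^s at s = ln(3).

(s - ln(3))^6/240 + (s - ln(3))^5/40 + (s - ln(3))^4/8 + (s - ln(3))^3/2 + 3*(s - ln(3))^2/2 + 3*(s - ln(3)) + 3

[(s - ln(3))^0] = 3;  [(s - ln(3))^1] = 3;  [(s - ln(3))^2] = 3/2;  [(s - ln(3))^3] = 1/2;  [(s - ln(3))^4] = 1/8;  [(s - ln(3))^5] = 1/40;  [(s - ln(3))^6] = 1/240.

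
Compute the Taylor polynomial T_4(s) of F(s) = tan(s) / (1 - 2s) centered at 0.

26*s^4/3 + 13*s^3/3 + 2*s^2 + s

Write out both Maclaurin series and multiply, keeping only the needed powers.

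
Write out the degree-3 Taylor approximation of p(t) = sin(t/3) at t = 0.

-t^3/162 + t/3

Compute the successive derivatives at the expansion point and divide by k!.
[t^0] = 0;  [t^1] = 1/3;  [t^2] = 0;  [t^3] = -1/162.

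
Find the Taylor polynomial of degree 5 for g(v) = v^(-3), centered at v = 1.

-21*(v - 1)^5 + 15*(v - 1)^4 - 10*(v - 1)^3 + 6*(v - 1)^2 - 3*(v - 1) + 1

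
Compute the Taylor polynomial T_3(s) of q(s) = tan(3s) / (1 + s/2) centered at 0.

Expand each factor separately, then convolve coefficients.

39*s^3/4 - 3*s^2/2 + 3*s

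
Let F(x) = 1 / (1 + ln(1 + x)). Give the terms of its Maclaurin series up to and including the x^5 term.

-347*x^5/60 + 11*x^4/3 - 7*x^3/3 + 3*x^2/2 - x + 1

Expand as Σ (-1)^k u^k with u equal to the inner function's series.
[x^0] = 1;  [x^1] = -1;  [x^2] = 3/2;  [x^3] = -7/3;  [x^4] = 11/3;  [x^5] = -347/60.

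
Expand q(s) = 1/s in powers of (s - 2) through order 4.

q(2) = 1/2
q′(2) = -1/4
q′′(2) = 1/4
q′′′(2) = -3/8
q^(4)(2) = 3/4
Dividing each by k! gives the coefficients c_0, ..., c_4.

(s - 2)^4/32 - (s - 2)^3/16 + (s - 2)^2/8 - (s - 2)/4 + 1/2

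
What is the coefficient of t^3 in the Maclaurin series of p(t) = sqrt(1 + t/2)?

1/128

Compute the successive derivatives at the expansion point and divide by k!.
p(0) = 1
p′(0) = 1/4
p′′(0) = -1/16
p′′′(0) = 3/64
Dividing each by k! gives the coefficients c_0, ..., c_3.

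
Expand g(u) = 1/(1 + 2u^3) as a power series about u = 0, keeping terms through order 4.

1 - 2*u^3

Apply the Taylor formula c_k = f^(k)(a)/k!.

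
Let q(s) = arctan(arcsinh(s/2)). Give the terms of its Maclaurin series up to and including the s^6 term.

53*s^5/3840 - s^3/16 + s/2

Compose series: expand the inner function first, then feed it into the outer expansion.
[s^0] = 0;  [s^1] = 1/2;  [s^2] = 0;  [s^3] = -1/16;  [s^4] = 0;  [s^5] = 53/3840;  [s^6] = 0.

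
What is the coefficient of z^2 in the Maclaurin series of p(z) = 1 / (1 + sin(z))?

1

Expand as Σ (-1)^k u^k with u equal to the inner function's series.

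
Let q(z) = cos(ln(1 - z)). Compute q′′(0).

-1

Plug the Maclaurin series of the inner function into that of the outer and collect terms.
The coefficient of z^2 in the expansion is -1/2, so q′′(0) = 2! * (-1/2) = -1.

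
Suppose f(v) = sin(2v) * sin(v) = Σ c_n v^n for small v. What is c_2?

2

Expand each factor separately, then convolve coefficients.
[v^0] = 0;  [v^1] = 0;  [v^2] = 2.
So c_2 = f′′(0)/2! = 2.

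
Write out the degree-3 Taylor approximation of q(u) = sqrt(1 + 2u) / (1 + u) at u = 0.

u^3 - u^2/2 + 1

Take the Cauchy product of the two expansions.
q(0) = 1
q′(0) = 0
q′′(0) = -1
q′′′(0) = 6
The Taylor polynomial is Σ q^(k)(0)/k! · u^k.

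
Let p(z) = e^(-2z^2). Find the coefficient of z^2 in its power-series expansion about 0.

c_2 = p′′(0)/2! = -2.

-2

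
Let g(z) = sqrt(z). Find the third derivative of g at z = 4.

3/256

The coefficient of (z - 4)^3 in the expansion is 1/512, so g′′′(4) = 3! * (1/512) = 3/256.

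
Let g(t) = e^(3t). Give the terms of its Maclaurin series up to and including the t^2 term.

9*t^2/2 + 3*t + 1

[t^0] = 1;  [t^1] = 3;  [t^2] = 9/2.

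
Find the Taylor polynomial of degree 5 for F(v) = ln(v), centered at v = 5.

(v - 5)^5/15625 - (v - 5)^4/2500 + (v - 5)^3/375 - (v - 5)^2/50 + (v - 5)/5 + ln(5)

F(5) = ln(5)
F′(5) = 1/5
F′′(5) = -1/25
F′′′(5) = 2/125
F^(4)(5) = -6/625
F^(5)(5) = 24/3125
The Taylor polynomial is Σ F^(k)(5)/k! · (v - 5)^k.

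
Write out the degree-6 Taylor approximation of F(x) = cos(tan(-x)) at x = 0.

-97*x^6/720 - 7*x^4/24 - x^2/2 + 1

Let u equal the inner series; expand the outer function in u and truncate.
F(0) = 1
F′(0) = 0
F′′(0) = -1
F′′′(0) = 0
F^(4)(0) = -7
F^(5)(0) = 0
F^(6)(0) = -97
Then c_k = F^(k)(0)/k! gives each Taylor coefficient.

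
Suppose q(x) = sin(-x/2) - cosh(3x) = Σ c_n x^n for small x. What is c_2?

Expand each term separately and add.

-9/2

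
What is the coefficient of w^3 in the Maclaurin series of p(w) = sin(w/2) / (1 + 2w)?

Expand each factor separately, then convolve coefficients.
[w^0] = 0;  [w^1] = 1/2;  [w^2] = -1;  [w^3] = 95/48.
So c_3 = p′′′(0)/3! = 95/48.

95/48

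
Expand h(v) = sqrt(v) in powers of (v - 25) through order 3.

(v - 25)^3/50000 - (v - 25)^2/1000 + (v - 25)/10 + 5

h(25) = 5
h′(25) = 1/10
h′′(25) = -1/500
h′′′(25) = 3/25000
Then c_k = h^(k)(25)/k! gives each Taylor coefficient.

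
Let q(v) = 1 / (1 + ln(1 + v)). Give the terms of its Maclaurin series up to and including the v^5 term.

-347*v^5/60 + 11*v^4/3 - 7*v^3/3 + 3*v^2/2 - v + 1

Write 1/(1+u) = 1 - u + u^2 - u^3 + ... and substitute the series for u.
[v^0] = 1;  [v^1] = -1;  [v^2] = 3/2;  [v^3] = -7/3;  [v^4] = 11/3;  [v^5] = -347/60.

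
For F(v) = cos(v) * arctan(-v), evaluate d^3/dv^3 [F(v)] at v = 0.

5

Multiply the two series term by term and collect like powers.
The coefficient of v^3 in the expansion is 5/6, so F′′′(0) = 3! * (5/6) = 5.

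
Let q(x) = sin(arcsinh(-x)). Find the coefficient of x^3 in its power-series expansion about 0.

Substitute the inner expansion into the outer series and collect powers.
q(0) = 0
q′(0) = -1
q′′(0) = 0
q′′′(0) = 2
So c_3 = q′′′(0)/3! = 1/3.

1/3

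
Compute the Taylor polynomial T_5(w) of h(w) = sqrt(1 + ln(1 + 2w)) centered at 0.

1609*w^5/120 - 143*w^4/24 + 17*w^3/6 - 3*w^2/2 + w + 1

Substitute the inner expansion into the outer series and collect powers.
h(0) = 1
h′(0) = 1
h′′(0) = -3
h′′′(0) = 17
h^(4)(0) = -143
h^(5)(0) = 1609
Dividing each by k! gives the coefficients c_0, ..., c_5.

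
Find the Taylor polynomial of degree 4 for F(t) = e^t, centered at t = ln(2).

Apply the Taylor formula c_k = f^(k)(a)/k!.
F(ln(2)) = 2
F′(ln(2)) = 2
F′′(ln(2)) = 2
F′′′(ln(2)) = 2
F^(4)(ln(2)) = 2

(t - ln(2))^4/12 + (t - ln(2))^3/3 + (t - ln(2))^2 + 2*(t - ln(2)) + 2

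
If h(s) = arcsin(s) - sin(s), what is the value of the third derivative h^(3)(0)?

Add the two expansions coefficient-wise.
The coefficient of s^3 in the expansion is 1/3, so h′′′(0) = 3! * (1/3) = 2.

2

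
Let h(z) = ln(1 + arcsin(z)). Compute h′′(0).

Compose series: expand the inner function first, then feed it into the outer expansion.
The coefficient of z^2 in the expansion is -1/2, so h′′(0) = 2! * (-1/2) = -1.

-1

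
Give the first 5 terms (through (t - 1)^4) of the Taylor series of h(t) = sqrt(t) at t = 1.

[(t - 1)^0] = 1;  [(t - 1)^1] = 1/2;  [(t - 1)^2] = -1/8;  [(t - 1)^3] = 1/16;  [(t - 1)^4] = -5/128.

-5*(t - 1)^4/128 + (t - 1)^3/16 - (t - 1)^2/8 + (t - 1)/2 + 1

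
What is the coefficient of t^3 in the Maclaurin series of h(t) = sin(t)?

-1/6

Apply the Taylor formula c_k = f^(k)(a)/k!.
[t^0] = 0;  [t^1] = 1;  [t^2] = 0;  [t^3] = -1/6.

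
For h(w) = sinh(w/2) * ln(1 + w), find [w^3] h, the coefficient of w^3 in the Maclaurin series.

Expand each factor separately, then convolve coefficients.
h(0) = 0
h′(0) = 0
h′′(0) = 1
h′′′(0) = -3/2
So c_3 = h′′′(0)/3! = -1/4.

-1/4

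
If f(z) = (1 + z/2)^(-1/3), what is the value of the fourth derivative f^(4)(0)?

The coefficient of z^4 in the expansion is 35/3888, so f^(4)(0) = 4! * (35/3888) = 35/162.

35/162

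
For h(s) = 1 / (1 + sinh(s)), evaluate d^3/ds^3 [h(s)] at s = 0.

Use the geometric series for the reciprocal, then substitute.
The coefficient of s^3 in the expansion is -7/6, so h′′′(0) = 3! * (-7/6) = -7.

-7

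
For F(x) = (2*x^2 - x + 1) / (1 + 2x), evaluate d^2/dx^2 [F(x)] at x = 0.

16

Distribute the polynomial across the series and collect like powers.
From the series, [x^2] F = 8; multiply by 2! = 2 to get 16.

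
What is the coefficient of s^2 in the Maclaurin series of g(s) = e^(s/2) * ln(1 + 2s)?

-1

Write out both Maclaurin series and multiply, keeping only the needed powers.
g(0) = 0
g′(0) = 2
g′′(0) = -2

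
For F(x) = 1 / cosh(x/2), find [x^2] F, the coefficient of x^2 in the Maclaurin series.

Write the quotient as an unknown series and match coefficients against numerator = denominator · series.
[x^0] = 1;  [x^1] = 0;  [x^2] = -1/8.

-1/8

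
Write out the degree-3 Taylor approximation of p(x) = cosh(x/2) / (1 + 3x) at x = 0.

-219*x^3/8 + 73*x^2/8 - 3*x + 1

Expand each factor separately, then convolve coefficients.
[x^0] = 1;  [x^1] = -3;  [x^2] = 73/8;  [x^3] = -219/8.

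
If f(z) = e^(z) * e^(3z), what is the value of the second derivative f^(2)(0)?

Expand each factor separately, then convolve coefficients.
The coefficient of z^2 in the expansion is 8, so f′′(0) = 2! * (8) = 16.

16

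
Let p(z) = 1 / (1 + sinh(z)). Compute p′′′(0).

Write 1/(1+u) = 1 - u + u^2 - u^3 + ... and substitute the series for u.
From the series, [z^3] p = -7/6; multiply by 3! = 6 to get -7.

-7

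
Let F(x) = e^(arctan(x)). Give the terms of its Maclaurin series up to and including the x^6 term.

Let u equal the inner series; expand the outer function in u and truncate.
[x^0] = 1;  [x^1] = 1;  [x^2] = 1/2;  [x^3] = -1/6;  [x^4] = -7/24;  [x^5] = 1/24;  [x^6] = 29/144.

29*x^6/144 + x^5/24 - 7*x^4/24 - x^3/6 + x^2/2 + x + 1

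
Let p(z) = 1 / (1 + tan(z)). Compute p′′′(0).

Use the geometric series for the reciprocal, then substitute.
From the series, [z^3] p = -4/3; multiply by 3! = 6 to get -8.

-8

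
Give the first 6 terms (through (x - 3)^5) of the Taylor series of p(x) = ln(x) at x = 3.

Differentiate repeatedly and evaluate at the center.
p(3) = ln(3)
p′(3) = 1/3
p′′(3) = -1/9
p′′′(3) = 2/27
p^(4)(3) = -2/27
p^(5)(3) = 8/81

(x - 3)^5/1215 - (x - 3)^4/324 + (x - 3)^3/81 - (x - 3)^2/18 + (x - 3)/3 + ln(3)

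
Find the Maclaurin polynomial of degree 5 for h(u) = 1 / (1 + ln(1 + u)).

Use the geometric series for the reciprocal, then substitute.
h(0) = 1
h′(0) = -1
h′′(0) = 3
h′′′(0) = -14
h^(4)(0) = 88
h^(5)(0) = -694

-347*u^5/60 + 11*u^4/3 - 7*u^3/3 + 3*u^2/2 - u + 1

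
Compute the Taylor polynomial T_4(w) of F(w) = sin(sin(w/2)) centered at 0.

Let u equal the inner series; expand the outer function in u and truncate.
F(0) = 0
F′(0) = 1/2
F′′(0) = 0
F′′′(0) = -1/4
F^(4)(0) = 0
The Taylor polynomial is Σ F^(k)(0)/k! · w^k.

-w^3/24 + w/2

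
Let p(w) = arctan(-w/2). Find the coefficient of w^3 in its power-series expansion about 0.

p(0) = 0
p′(0) = -1/2
p′′(0) = 0
p′′′(0) = 1/4

1/24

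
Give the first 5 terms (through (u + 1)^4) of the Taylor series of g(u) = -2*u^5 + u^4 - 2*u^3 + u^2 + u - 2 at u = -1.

11*(u + 1)^4 - 26*(u + 1)^3 + 33*(u + 1)^2 - 21*(u + 1) + 3

g(-1) = 3
g′(-1) = -21
g′′(-1) = 66
g′′′(-1) = -156
g^(4)(-1) = 264
The Taylor polynomial is Σ g^(k)(-1)/k! · (u + 1)^k.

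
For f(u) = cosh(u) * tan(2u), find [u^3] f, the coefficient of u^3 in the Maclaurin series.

11/3

Write out both Maclaurin series and multiply, keeping only the needed powers.
f(0) = 0
f′(0) = 2
f′′(0) = 0
f′′′(0) = 22
So c_3 = f′′′(0)/3! = 11/3.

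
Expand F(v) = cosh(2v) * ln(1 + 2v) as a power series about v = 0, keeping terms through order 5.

196*v^5/15 - 8*v^4 + 20*v^3/3 - 2*v^2 + 2*v

Write out both Maclaurin series and multiply, keeping only the needed powers.
[v^0] = 0;  [v^1] = 2;  [v^2] = -2;  [v^3] = 20/3;  [v^4] = -8;  [v^5] = 196/15.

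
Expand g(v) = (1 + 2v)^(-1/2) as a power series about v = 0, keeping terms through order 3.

Compute the successive derivatives at the expansion point and divide by k!.
g(0) = 1
g′(0) = -1
g′′(0) = 3
g′′′(0) = -15
The Taylor polynomial is Σ g^(k)(0)/k! · v^k.

-5*v^3/2 + 3*v^2/2 - v + 1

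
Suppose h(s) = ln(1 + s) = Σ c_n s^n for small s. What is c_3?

h(0) = 0
h′(0) = 1
h′′(0) = -1
h′′′(0) = 2
So c_3 = h′′′(0)/3! = 1/3.

1/3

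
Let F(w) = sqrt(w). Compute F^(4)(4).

-15/2048

Differentiate repeatedly and evaluate at the center.
From the series, [(w - 4)^4] F = -5/16384; multiply by 4! = 24 to get -15/2048.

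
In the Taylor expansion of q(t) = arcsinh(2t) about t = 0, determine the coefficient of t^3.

[t^0] = 0;  [t^1] = 2;  [t^2] = 0;  [t^3] = -4/3.

-4/3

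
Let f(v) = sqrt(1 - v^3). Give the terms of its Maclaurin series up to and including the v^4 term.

[v^0] = 1;  [v^1] = 0;  [v^2] = 0;  [v^3] = -1/2;  [v^4] = 0.

1 - v^3/2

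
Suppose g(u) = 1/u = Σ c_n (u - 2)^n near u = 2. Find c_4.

1/32

[(u - 2)^0] = 1/2;  [(u - 2)^1] = -1/4;  [(u - 2)^2] = 1/8;  [(u - 2)^3] = -1/16;  [(u - 2)^4] = 1/32.
So c_4 = g^(4)(2)/4! = 1/32.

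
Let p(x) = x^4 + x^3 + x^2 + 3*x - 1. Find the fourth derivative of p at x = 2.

24

From the series, [(x - 2)^4] p = 1; multiply by 4! = 24 to get 24.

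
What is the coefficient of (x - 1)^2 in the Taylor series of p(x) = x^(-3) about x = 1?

p(1) = 1
p′(1) = -3
p′′(1) = 12
The Taylor polynomial is Σ p^(k)(1)/k! · (x - 1)^k.

6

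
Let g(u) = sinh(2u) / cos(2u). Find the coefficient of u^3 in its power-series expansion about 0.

16/3

Divide the numerator series by the denominator series (power-series long division).
g(0) = 0
g′(0) = 2
g′′(0) = 0
g′′′(0) = 32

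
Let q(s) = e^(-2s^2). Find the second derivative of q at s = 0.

From the series, [s^2] q = -2; multiply by 2! = 2 to get -4.

-4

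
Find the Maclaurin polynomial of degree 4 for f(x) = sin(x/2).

-x^3/48 + x/2

Differentiate repeatedly and evaluate at the center.
f(0) = 0
f′(0) = 1/2
f′′(0) = 0
f′′′(0) = -1/8
f^(4)(0) = 0
Dividing each by k! gives the coefficients c_0, ..., c_4.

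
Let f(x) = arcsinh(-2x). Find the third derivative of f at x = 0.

Compute the successive derivatives at the expansion point and divide by k!.
The coefficient of x^3 in the expansion is 4/3, so f′′′(0) = 3! * (4/3) = 8.

8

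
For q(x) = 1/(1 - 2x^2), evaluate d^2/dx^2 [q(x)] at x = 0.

From the series, [x^2] q = 2; multiply by 2! = 2 to get 4.

4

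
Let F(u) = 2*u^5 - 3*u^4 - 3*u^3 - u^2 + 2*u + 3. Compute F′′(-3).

-1352

From the series, [(u + 3)^2] F = -676; multiply by 2! = 2 to get -1352.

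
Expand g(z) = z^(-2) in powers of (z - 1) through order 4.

Compute the successive derivatives at the expansion point and divide by k!.

5*(z - 1)^4 - 4*(z - 1)^3 + 3*(z - 1)^2 - 2*(z - 1) + 1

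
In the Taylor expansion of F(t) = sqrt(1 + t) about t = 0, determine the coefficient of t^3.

Differentiate repeatedly and evaluate at the center.

1/16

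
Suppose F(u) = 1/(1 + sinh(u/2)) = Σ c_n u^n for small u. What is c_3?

Compose series: expand the inner function first, then feed it into the outer expansion.
F(0) = 1
F′(0) = -1/2
F′′(0) = 1/2
F′′′(0) = -7/8
So c_3 = F′′′(0)/3! = -7/48.

-7/48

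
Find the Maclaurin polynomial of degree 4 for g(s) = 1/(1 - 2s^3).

[s^0] = 1;  [s^1] = 0;  [s^2] = 0;  [s^3] = 2;  [s^4] = 0.

2*s^3 + 1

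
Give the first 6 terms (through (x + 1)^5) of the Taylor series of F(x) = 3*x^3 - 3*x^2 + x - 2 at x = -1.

F(-1) = -9
F′(-1) = 16
F′′(-1) = -24
F′′′(-1) = 18
F^(4)(-1) = 0
F^(5)(-1) = 0
The Taylor polynomial is Σ F^(k)(-1)/k! · (x + 1)^k.

3*(x + 1)^3 - 12*(x + 1)^2 + 16*(x + 1) - 9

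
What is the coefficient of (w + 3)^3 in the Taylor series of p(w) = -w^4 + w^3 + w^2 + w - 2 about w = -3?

Use the known series and substitute for the argument.
[(w + 3)^0] = -104;  [(w + 3)^1] = 130;  [(w + 3)^2] = -62;  [(w + 3)^3] = 13.
So c_3 = p′′′(-3)/3! = 13.

13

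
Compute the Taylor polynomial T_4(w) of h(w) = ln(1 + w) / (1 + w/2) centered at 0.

-2*w^4/3 + 5*w^3/6 - w^2 + w

Expand each factor separately, then convolve coefficients.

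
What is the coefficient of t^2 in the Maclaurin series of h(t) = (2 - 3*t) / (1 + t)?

5

Distribute the polynomial across the series and collect like powers.
h(0) = 2
h′(0) = -5
h′′(0) = 10
So c_2 = h′′(0)/2! = 5.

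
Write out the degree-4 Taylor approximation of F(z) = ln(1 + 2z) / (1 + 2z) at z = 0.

Write out both Maclaurin series and multiply, keeping only the needed powers.
F(0) = 0
F′(0) = 2
F′′(0) = -12
F′′′(0) = 88
F^(4)(0) = -800
The Taylor polynomial is Σ F^(k)(0)/k! · z^k.

-100*z^4/3 + 44*z^3/3 - 6*z^2 + 2*z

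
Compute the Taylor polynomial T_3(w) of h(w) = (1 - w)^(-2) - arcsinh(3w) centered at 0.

Add the two expansions coefficient-wise.
[w^0] = 1;  [w^1] = -1;  [w^2] = 3;  [w^3] = 17/2.

17*w^3/2 + 3*w^2 - w + 1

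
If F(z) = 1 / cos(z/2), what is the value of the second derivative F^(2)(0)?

Divide the numerator series by the denominator series (power-series long division).
The coefficient of z^2 in the expansion is 1/8, so F′′(0) = 2! * (1/8) = 1/4.

1/4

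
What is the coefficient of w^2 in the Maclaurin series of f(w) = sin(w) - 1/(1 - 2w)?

Add the two expansions coefficient-wise.
[w^0] = -1;  [w^1] = -1;  [w^2] = -4.
So c_2 = f′′(0)/2! = -4.

-4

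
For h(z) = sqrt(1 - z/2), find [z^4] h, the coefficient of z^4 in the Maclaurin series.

-5/2048

Differentiate repeatedly and evaluate at the center.
h(0) = 1
h′(0) = -1/4
h′′(0) = -1/16
h′′′(0) = -3/64
h^(4)(0) = -15/256
Dividing each by k! gives the coefficients c_0, ..., c_4.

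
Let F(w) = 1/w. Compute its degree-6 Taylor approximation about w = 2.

(w - 2)^6/128 - (w - 2)^5/64 + (w - 2)^4/32 - (w - 2)^3/16 + (w - 2)^2/8 - (w - 2)/4 + 1/2

Use the known series and substitute for the argument.
F(2) = 1/2
F′(2) = -1/4
F′′(2) = 1/4
F′′′(2) = -3/8
F^(4)(2) = 3/4
F^(5)(2) = -15/8
F^(6)(2) = 45/8
The Taylor polynomial is Σ F^(k)(2)/k! · (w - 2)^k.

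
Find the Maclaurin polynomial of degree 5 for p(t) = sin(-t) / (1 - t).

-101*t^5/120 - 5*t^4/6 - 5*t^3/6 - t^2 - t

Write out both Maclaurin series and multiply, keeping only the needed powers.
p(0) = 0
p′(0) = -1
p′′(0) = -2
p′′′(0) = -5
p^(4)(0) = -20
p^(5)(0) = -101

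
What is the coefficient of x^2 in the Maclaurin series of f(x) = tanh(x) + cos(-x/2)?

-1/8

Combine the two series term by term.
f(0) = 1
f′(0) = 1
f′′(0) = -1/4
So c_2 = f′′(0)/2! = -1/8.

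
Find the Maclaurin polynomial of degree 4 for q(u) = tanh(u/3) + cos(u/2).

u^4/384 - u^3/81 - u^2/8 + u/3 + 1

Expand each term separately and add.
q(0) = 1
q′(0) = 1/3
q′′(0) = -1/4
q′′′(0) = -2/27
q^(4)(0) = 1/16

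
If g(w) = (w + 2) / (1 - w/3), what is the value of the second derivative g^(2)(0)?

Shift and add copies of the series according to the polynomial's terms.
From the series, [w^2] g = 5/9; multiply by 2! = 2 to get 10/9.

10/9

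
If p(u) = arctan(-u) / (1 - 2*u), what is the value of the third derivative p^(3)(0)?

-22

Multiply the numerator's expansion by the denominator's geometric series.
From the series, [u^3] p = -11/3; multiply by 3! = 6 to get -22.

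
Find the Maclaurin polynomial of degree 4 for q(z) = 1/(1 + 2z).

16*z^4 - 8*z^3 + 4*z^2 - 2*z + 1

q(0) = 1
q′(0) = -2
q′′(0) = 8
q′′′(0) = -48
q^(4)(0) = 384
Dividing each by k! gives the coefficients c_0, ..., c_4.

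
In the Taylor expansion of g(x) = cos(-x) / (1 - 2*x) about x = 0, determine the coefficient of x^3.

Use 1/(1 - r) = Σ r^k on the denominator, then take the Cauchy product.
g(0) = 1
g′(0) = 2
g′′(0) = 7
g′′′(0) = 42
So c_3 = g′′′(0)/3! = 7.

7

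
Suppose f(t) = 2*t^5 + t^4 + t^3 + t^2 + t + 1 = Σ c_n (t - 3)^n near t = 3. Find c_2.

604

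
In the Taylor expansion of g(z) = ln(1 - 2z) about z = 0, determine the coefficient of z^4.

c_4 = g^(4)(0)/4! = -4.

-4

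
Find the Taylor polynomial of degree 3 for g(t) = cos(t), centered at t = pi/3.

sqrt(3)*(t - pi/3)^3/12 - (t - pi/3)^2/4 - sqrt(3)*(t - pi/3)/2 + 1/2

g(pi/3) = 1/2
g′(pi/3) = -sqrt(3)/2
g′′(pi/3) = -1/2
g′′′(pi/3) = sqrt(3)/2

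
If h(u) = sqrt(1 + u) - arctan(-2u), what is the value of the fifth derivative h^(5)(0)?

24681/32

Combine the two series term by term.
The coefficient of u^5 in the expansion is 8227/1280, so h^(5)(0) = 5! * (8227/1280) = 24681/32.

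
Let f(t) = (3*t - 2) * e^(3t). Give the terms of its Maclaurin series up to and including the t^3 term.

9*t^3/2 - 3*t - 2

Distribute the polynomial across the series and collect like powers.
[t^0] = -2;  [t^1] = -3;  [t^2] = 0;  [t^3] = 9/2.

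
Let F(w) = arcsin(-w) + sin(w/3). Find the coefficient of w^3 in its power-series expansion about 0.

Expand each term separately and add.
So c_3 = F′′′(0)/3! = -14/81.

-14/81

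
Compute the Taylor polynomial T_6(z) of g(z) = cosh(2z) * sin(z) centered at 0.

41*z^5/120 + 11*z^3/6 + z

Expand each factor separately, then convolve coefficients.
[z^0] = 0;  [z^1] = 1;  [z^2] = 0;  [z^3] = 11/6;  [z^4] = 0;  [z^5] = 41/120;  [z^6] = 0.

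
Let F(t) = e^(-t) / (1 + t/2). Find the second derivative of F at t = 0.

Write out both Maclaurin series and multiply, keeping only the needed powers.
The coefficient of t^2 in the expansion is 5/4, so F′′(0) = 2! * (5/4) = 5/2.

5/2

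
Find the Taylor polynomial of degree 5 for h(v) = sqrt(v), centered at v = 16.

7*(v - 16)^5/67108864 - 5*(v - 16)^4/2097152 + (v - 16)^3/16384 - (v - 16)^2/512 + (v - 16)/8 + 4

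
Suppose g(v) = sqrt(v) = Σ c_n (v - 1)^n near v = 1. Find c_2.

-1/8

Differentiate repeatedly and evaluate at the center.
g(1) = 1
g′(1) = 1/2
g′′(1) = -1/4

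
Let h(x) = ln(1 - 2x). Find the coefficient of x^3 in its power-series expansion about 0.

-8/3

Differentiate repeatedly and evaluate at the center.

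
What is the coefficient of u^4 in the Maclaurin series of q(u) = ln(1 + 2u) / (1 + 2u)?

-100/3

Write out both Maclaurin series and multiply, keeping only the needed powers.
q(0) = 0
q′(0) = 2
q′′(0) = -12
q′′′(0) = 88
q^(4)(0) = -800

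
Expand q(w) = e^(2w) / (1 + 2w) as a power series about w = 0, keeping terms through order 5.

Multiply the two series term by term and collect like powers.
q(0) = 1
q′(0) = 0
q′′(0) = 4
q′′′(0) = -16
q^(4)(0) = 144
q^(5)(0) = -1408

-176*w^5/15 + 6*w^4 - 8*w^3/3 + 2*w^2 + 1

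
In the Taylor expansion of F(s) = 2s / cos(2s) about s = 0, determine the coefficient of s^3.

4

Invert the denominator's series and multiply.
[s^0] = 0;  [s^1] = 2;  [s^2] = 0;  [s^3] = 4.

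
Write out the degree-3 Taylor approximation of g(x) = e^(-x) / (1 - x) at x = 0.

Use 1/(1 - r) = Σ r^k on the denominator, then take the Cauchy product.
g(0) = 1
g′(0) = 0
g′′(0) = 1
g′′′(0) = 2
The Taylor polynomial is Σ g^(k)(0)/k! · x^k.

x^3/3 + x^2/2 + 1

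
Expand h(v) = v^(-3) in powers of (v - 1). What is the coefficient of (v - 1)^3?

-10

Use the known series and substitute for the argument.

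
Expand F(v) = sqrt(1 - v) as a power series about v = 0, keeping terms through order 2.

-v^2/8 - v/2 + 1

Apply the Taylor formula c_k = f^(k)(a)/k!.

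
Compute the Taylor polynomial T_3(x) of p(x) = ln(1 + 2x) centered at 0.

8*x^3/3 - 2*x^2 + 2*x

p(0) = 0
p′(0) = 2
p′′(0) = -4
p′′′(0) = 16
The Taylor polynomial is Σ p^(k)(0)/k! · x^k.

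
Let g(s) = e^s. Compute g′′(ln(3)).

3

Differentiate repeatedly and evaluate at the center.
From the series, [(s - ln(3))^2] g = 3/2; multiply by 2! = 2 to get 3.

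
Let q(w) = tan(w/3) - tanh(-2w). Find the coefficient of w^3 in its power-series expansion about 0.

Add the two expansions coefficient-wise.
q(0) = 0
q′(0) = 7/3
q′′(0) = 0
q′′′(0) = -430/27
Dividing each by k! gives the coefficients c_0, ..., c_3.

-215/81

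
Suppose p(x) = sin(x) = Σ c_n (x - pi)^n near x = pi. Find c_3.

1/6

Differentiate repeatedly and evaluate at the center.
[(x - pi)^0] = 0;  [(x - pi)^1] = -1;  [(x - pi)^2] = 0;  [(x - pi)^3] = 1/6.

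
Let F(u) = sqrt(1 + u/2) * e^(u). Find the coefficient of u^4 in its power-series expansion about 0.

449/6144

Expand each factor separately, then convolve coefficients.
[u^0] = 1;  [u^1] = 5/4;  [u^2] = 23/32;  [u^3] = 103/384;  [u^4] = 449/6144.
So c_4 = F^(4)(0)/4! = 449/6144.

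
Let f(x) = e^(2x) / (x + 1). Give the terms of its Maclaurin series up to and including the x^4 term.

Use 1/(1 - r) = Σ r^k on the denominator, then take the Cauchy product.
f(0) = 1
f′(0) = 1
f′′(0) = 2
f′′′(0) = 2
f^(4)(0) = 8

x^4/3 + x^3/3 + x^2 + x + 1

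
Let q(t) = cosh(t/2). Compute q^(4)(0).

The coefficient of t^4 in the expansion is 1/384, so q^(4)(0) = 4! * (1/384) = 1/16.

1/16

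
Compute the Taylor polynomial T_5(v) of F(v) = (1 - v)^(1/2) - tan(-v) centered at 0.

Expand each term separately and add.
[v^0] = 1;  [v^1] = 1/2;  [v^2] = -1/8;  [v^3] = 13/48;  [v^4] = -5/128;  [v^5] = 407/3840.

407*v^5/3840 - 5*v^4/128 + 13*v^3/48 - v^2/8 + v/2 + 1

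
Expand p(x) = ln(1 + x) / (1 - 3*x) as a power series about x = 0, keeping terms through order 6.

Expand 1/(denominator) as a geometric series and multiply by the numerator's series.
p(0) = 0
p′(0) = 1
p′′(0) = 5
p′′′(0) = 47
p^(4)(0) = 558
p^(5)(0) = 8394
p^(6)(0) = 150972

12581*x^6/60 + 1399*x^5/20 + 93*x^4/4 + 47*x^3/6 + 5*x^2/2 + x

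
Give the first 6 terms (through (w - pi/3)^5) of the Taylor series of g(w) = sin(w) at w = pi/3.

g(pi/3) = sqrt(3)/2
g′(pi/3) = 1/2
g′′(pi/3) = -sqrt(3)/2
g′′′(pi/3) = -1/2
g^(4)(pi/3) = sqrt(3)/2
g^(5)(pi/3) = 1/2
The Taylor polynomial is Σ g^(k)(pi/3)/k! · (w - pi/3)^k.

(w - pi/3)^5/240 + sqrt(3)*(w - pi/3)^4/48 - (w - pi/3)^3/12 - sqrt(3)*(w - pi/3)^2/4 + (w - pi/3)/2 + sqrt(3)/2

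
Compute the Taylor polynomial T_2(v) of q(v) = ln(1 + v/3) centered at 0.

-v^2/18 + v/3

q(0) = 0
q′(0) = 1/3
q′′(0) = -1/9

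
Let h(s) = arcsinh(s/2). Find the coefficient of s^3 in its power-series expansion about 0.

-1/48

Apply the Taylor formula c_k = f^(k)(a)/k!.
h(0) = 0
h′(0) = 1/2
h′′(0) = 0
h′′′(0) = -1/8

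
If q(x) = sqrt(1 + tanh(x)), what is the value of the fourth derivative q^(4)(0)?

Substitute the inner expansion into the outer series and collect powers.
The coefficient of x^4 in the expansion is 17/384, so q^(4)(0) = 4! * (17/384) = 17/16.

17/16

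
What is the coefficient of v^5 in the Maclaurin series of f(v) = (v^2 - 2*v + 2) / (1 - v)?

1

Shift and add copies of the series according to the polynomial's terms.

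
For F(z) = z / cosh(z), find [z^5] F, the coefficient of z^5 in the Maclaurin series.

5/24

Divide the numerator series by the denominator series (power-series long division).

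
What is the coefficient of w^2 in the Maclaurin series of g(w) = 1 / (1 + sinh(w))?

Expand as Σ (-1)^k u^k with u equal to the inner function's series.
g(0) = 1
g′(0) = -1
g′′(0) = 2
So c_2 = g′′(0)/2! = 1.

1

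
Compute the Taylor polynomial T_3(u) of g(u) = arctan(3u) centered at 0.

g(0) = 0
g′(0) = 3
g′′(0) = 0
g′′′(0) = -54
Then c_k = g^(k)(0)/k! gives each Taylor coefficient.

-9*u^3 + 3*u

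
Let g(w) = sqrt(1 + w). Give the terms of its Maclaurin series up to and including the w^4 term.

-5*w^4/128 + w^3/16 - w^2/8 + w/2 + 1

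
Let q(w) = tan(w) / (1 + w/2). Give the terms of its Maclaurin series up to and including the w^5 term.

Multiply the two series term by term and collect like powers.
q(0) = 0
q′(0) = 1
q′′(0) = -1
q′′′(0) = 7/2
q^(4)(0) = -7
q^(5)(0) = 67/2
The Taylor polynomial is Σ q^(k)(0)/k! · w^k.

67*w^5/240 - 7*w^4/24 + 7*w^3/12 - w^2/2 + w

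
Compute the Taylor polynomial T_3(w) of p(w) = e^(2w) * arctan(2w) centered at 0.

Expand each factor separately, then convolve coefficients.

4*w^3/3 + 4*w^2 + 2*w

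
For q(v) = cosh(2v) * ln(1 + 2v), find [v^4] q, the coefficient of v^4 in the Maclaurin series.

Take the Cauchy product of the two expansions.
q(0) = 0
q′(0) = 2
q′′(0) = -4
q′′′(0) = 40
q^(4)(0) = -192
So c_4 = q^(4)(0)/4! = -8.

-8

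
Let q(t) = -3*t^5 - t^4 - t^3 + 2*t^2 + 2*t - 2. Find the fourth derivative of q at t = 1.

-384

Use the known series and substitute for the argument.
From the series, [(t - 1)^4] q = -16; multiply by 4! = 24 to get -384.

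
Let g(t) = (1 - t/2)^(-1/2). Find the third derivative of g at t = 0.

The coefficient of t^3 in the expansion is 5/128, so g′′′(0) = 3! * (5/128) = 15/64.

15/64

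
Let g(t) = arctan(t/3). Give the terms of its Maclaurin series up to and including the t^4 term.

-t^3/81 + t/3

g(0) = 0
g′(0) = 1/3
g′′(0) = 0
g′′′(0) = -2/27
g^(4)(0) = 0
The Taylor polynomial is Σ g^(k)(0)/k! · t^k.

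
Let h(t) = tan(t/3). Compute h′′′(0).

2/27

The coefficient of t^3 in the expansion is 1/81, so h′′′(0) = 3! * (1/81) = 2/27.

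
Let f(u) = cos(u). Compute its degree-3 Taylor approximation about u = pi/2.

(u - pi/2)^3/6 - (u - pi/2)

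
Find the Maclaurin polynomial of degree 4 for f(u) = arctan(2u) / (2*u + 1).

-32*u^4/3 + 16*u^3/3 - 4*u^2 + 2*u

Multiply the numerator's expansion by the denominator's geometric series.
f(0) = 0
f′(0) = 2
f′′(0) = -8
f′′′(0) = 32
f^(4)(0) = -256
Dividing each by k! gives the coefficients c_0, ..., c_4.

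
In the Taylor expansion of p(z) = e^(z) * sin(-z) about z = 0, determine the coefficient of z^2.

-1

Take the Cauchy product of the two expansions.
p(0) = 0
p′(0) = -1
p′′(0) = -2
Dividing each by k! gives the coefficients c_0, ..., c_2.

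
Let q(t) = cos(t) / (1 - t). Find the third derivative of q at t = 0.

3

Multiply the numerator's expansion by the denominator's geometric series.
From the series, [t^3] q = 1/2; multiply by 3! = 6 to get 3.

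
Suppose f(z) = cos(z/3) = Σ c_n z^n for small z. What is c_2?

-1/18

Apply the Taylor formula c_k = f^(k)(a)/k!.
f(0) = 1
f′(0) = 0
f′′(0) = -1/9
So c_2 = f′′(0)/2! = -1/18.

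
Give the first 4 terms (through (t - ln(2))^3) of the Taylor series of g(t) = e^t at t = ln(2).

(t - ln(2))^3/3 + (t - ln(2))^2 + 2*(t - ln(2)) + 2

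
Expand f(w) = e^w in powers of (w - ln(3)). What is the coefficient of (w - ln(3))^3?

f(ln(3)) = 3
f′(ln(3)) = 3
f′′(ln(3)) = 3
f′′′(ln(3)) = 3
So c_3 = f′′′(ln(3))/3! = 1/2.

1/2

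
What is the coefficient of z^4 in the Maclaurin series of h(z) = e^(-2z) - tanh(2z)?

2/3

Expand each term separately and add.
So c_4 = h^(4)(0)/4! = 2/3.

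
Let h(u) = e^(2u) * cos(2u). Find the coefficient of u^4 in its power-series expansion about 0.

-8/3

Take the Cauchy product of the two expansions.
h(0) = 1
h′(0) = 2
h′′(0) = 0
h′′′(0) = -16
h^(4)(0) = -64
So c_4 = h^(4)(0)/4! = -8/3.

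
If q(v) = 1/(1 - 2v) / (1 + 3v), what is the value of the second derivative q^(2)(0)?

14

Expand each factor separately, then convolve coefficients.
The coefficient of v^2 in the expansion is 7, so q′′(0) = 2! * (7) = 14.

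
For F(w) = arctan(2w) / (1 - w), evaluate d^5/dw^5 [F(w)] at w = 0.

688

Expand each factor separately, then convolve coefficients.
From the series, [w^5] F = 86/15; multiply by 5! = 120 to get 688.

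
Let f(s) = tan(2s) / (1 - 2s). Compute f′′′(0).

Write out both Maclaurin series and multiply, keeping only the needed powers.
From the series, [s^3] f = 32/3; multiply by 3! = 6 to get 64.

64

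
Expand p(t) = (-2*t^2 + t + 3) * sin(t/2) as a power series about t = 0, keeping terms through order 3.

Distribute the polynomial across the series and collect like powers.
[t^0] = 0;  [t^1] = 3/2;  [t^2] = 1/2;  [t^3] = -17/16.

-17*t^3/16 + t^2/2 + 3*t/2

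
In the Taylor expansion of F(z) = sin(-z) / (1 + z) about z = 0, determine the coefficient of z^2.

Multiply the two series term by term and collect like powers.
F(0) = 0
F′(0) = -1
F′′(0) = 2
So c_2 = F′′(0)/2! = 1.

1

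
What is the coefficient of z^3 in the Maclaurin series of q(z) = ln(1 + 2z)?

Differentiate repeatedly and evaluate at the center.
q(0) = 0
q′(0) = 2
q′′(0) = -4
q′′′(0) = 16

8/3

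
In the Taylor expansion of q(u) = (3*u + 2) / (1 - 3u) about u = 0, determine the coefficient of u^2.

27

Multiply each power in the prefactor through the base expansion.
[u^0] = 2;  [u^1] = 9;  [u^2] = 27.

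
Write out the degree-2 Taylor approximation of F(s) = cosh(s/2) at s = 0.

s^2/8 + 1

F(0) = 1
F′(0) = 0
F′′(0) = 1/4
Then c_k = F^(k)(0)/k! gives each Taylor coefficient.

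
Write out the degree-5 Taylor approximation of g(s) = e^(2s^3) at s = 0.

2*s^3 + 1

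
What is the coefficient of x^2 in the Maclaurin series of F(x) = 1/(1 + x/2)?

[x^0] = 1;  [x^1] = -1/2;  [x^2] = 1/4.
So c_2 = F′′(0)/2! = 1/4.

1/4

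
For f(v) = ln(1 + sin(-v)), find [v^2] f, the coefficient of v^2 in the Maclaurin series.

-1/2

Let u equal the inner series; expand the outer function in u and truncate.
f(0) = 0
f′(0) = -1
f′′(0) = -1
So c_2 = f′′(0)/2! = -1/2.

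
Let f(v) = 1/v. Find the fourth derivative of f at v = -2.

-3/4

From the series, [(v + 2)^4] f = -1/32; multiply by 4! = 24 to get -3/4.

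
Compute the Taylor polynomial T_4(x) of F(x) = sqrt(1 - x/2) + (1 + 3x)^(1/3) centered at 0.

-20495*x^4/6144 + 637*x^3/384 - 33*x^2/32 + 3*x/4 + 2

Combine the two series term by term.
F(0) = 2
F′(0) = 3/4
F′′(0) = -33/16
F′′′(0) = 637/64
F^(4)(0) = -20495/256
Dividing each by k! gives the coefficients c_0, ..., c_4.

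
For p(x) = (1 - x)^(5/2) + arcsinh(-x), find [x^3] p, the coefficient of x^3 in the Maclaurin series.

-7/48

Add the two expansions coefficient-wise.
So c_3 = p′′′(0)/3! = -7/48.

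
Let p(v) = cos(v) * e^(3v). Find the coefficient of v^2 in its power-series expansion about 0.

4

Expand each factor separately, then convolve coefficients.
p(0) = 1
p′(0) = 3
p′′(0) = 8
Then c_k = p^(k)(0)/k! gives each Taylor coefficient.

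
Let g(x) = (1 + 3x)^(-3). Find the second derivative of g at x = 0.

The coefficient of x^2 in the expansion is 54, so g′′(0) = 2! * (54) = 108.

108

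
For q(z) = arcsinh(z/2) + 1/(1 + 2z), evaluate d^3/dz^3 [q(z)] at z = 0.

Combine the two series term by term.
From the series, [z^3] q = -385/48; multiply by 3! = 6 to get -385/8.

-385/8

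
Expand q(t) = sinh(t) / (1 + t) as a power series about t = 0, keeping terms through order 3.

7*t^3/6 - t^2 + t

Write out both Maclaurin series and multiply, keeping only the needed powers.
q(0) = 0
q′(0) = 1
q′′(0) = -2
q′′′(0) = 7
Dividing each by k! gives the coefficients c_0, ..., c_3.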